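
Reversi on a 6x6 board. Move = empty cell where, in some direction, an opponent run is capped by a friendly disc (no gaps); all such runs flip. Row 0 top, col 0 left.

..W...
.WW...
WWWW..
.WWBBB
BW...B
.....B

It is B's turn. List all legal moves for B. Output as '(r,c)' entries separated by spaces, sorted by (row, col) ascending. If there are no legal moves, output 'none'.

Answer: (0,0) (0,1) (1,3) (3,0) (4,2)

Derivation:
(0,0): flips 2 -> legal
(0,1): flips 2 -> legal
(0,3): no bracket -> illegal
(1,0): no bracket -> illegal
(1,3): flips 3 -> legal
(1,4): no bracket -> illegal
(2,4): no bracket -> illegal
(3,0): flips 2 -> legal
(4,2): flips 1 -> legal
(4,3): no bracket -> illegal
(5,0): no bracket -> illegal
(5,1): no bracket -> illegal
(5,2): no bracket -> illegal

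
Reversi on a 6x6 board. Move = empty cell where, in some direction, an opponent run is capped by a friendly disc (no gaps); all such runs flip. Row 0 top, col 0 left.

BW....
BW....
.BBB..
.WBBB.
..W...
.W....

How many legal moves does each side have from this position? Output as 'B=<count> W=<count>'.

Answer: B=6 W=5

Derivation:
-- B to move --
(0,2): flips 1 -> legal
(1,2): flips 1 -> legal
(2,0): no bracket -> illegal
(3,0): flips 1 -> legal
(4,0): flips 1 -> legal
(4,1): flips 1 -> legal
(4,3): no bracket -> illegal
(5,0): no bracket -> illegal
(5,2): flips 1 -> legal
(5,3): no bracket -> illegal
B mobility = 6
-- W to move --
(1,2): flips 2 -> legal
(1,3): flips 1 -> legal
(1,4): no bracket -> illegal
(2,0): no bracket -> illegal
(2,4): flips 1 -> legal
(2,5): no bracket -> illegal
(3,0): no bracket -> illegal
(3,5): flips 3 -> legal
(4,1): no bracket -> illegal
(4,3): no bracket -> illegal
(4,4): flips 2 -> legal
(4,5): no bracket -> illegal
W mobility = 5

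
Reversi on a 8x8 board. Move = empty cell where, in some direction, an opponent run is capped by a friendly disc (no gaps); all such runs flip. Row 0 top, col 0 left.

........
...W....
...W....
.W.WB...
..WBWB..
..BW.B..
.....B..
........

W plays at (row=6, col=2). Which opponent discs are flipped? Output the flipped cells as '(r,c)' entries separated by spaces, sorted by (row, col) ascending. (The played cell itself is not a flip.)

Dir NW: first cell '.' (not opp) -> no flip
Dir N: opp run (5,2) capped by W -> flip
Dir NE: first cell 'W' (not opp) -> no flip
Dir W: first cell '.' (not opp) -> no flip
Dir E: first cell '.' (not opp) -> no flip
Dir SW: first cell '.' (not opp) -> no flip
Dir S: first cell '.' (not opp) -> no flip
Dir SE: first cell '.' (not opp) -> no flip

Answer: (5,2)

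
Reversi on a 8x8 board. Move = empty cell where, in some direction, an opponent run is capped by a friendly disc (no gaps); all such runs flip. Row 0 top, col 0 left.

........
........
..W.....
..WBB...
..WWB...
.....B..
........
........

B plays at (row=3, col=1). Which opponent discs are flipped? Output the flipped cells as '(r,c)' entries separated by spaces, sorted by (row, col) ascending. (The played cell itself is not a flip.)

Dir NW: first cell '.' (not opp) -> no flip
Dir N: first cell '.' (not opp) -> no flip
Dir NE: opp run (2,2), next='.' -> no flip
Dir W: first cell '.' (not opp) -> no flip
Dir E: opp run (3,2) capped by B -> flip
Dir SW: first cell '.' (not opp) -> no flip
Dir S: first cell '.' (not opp) -> no flip
Dir SE: opp run (4,2), next='.' -> no flip

Answer: (3,2)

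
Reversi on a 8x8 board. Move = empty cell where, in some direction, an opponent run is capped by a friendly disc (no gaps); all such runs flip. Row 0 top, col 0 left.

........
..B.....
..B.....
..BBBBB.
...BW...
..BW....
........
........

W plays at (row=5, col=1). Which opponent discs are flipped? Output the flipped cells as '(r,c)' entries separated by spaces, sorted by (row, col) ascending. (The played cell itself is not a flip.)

Dir NW: first cell '.' (not opp) -> no flip
Dir N: first cell '.' (not opp) -> no flip
Dir NE: first cell '.' (not opp) -> no flip
Dir W: first cell '.' (not opp) -> no flip
Dir E: opp run (5,2) capped by W -> flip
Dir SW: first cell '.' (not opp) -> no flip
Dir S: first cell '.' (not opp) -> no flip
Dir SE: first cell '.' (not opp) -> no flip

Answer: (5,2)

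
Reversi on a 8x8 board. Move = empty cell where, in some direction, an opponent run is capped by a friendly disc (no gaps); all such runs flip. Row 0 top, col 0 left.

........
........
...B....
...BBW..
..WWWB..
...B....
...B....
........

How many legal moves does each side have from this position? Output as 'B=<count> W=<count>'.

Answer: B=9 W=10

Derivation:
-- B to move --
(2,4): no bracket -> illegal
(2,5): flips 1 -> legal
(2,6): flips 2 -> legal
(3,1): flips 1 -> legal
(3,2): no bracket -> illegal
(3,6): flips 1 -> legal
(4,1): flips 3 -> legal
(4,6): no bracket -> illegal
(5,1): flips 1 -> legal
(5,2): flips 1 -> legal
(5,4): flips 1 -> legal
(5,5): flips 1 -> legal
B mobility = 9
-- W to move --
(1,2): no bracket -> illegal
(1,3): flips 2 -> legal
(1,4): no bracket -> illegal
(2,2): flips 1 -> legal
(2,4): flips 2 -> legal
(2,5): flips 1 -> legal
(3,2): flips 2 -> legal
(3,6): no bracket -> illegal
(4,6): flips 1 -> legal
(5,2): no bracket -> illegal
(5,4): no bracket -> illegal
(5,5): flips 1 -> legal
(5,6): no bracket -> illegal
(6,2): flips 1 -> legal
(6,4): flips 1 -> legal
(7,2): no bracket -> illegal
(7,3): flips 2 -> legal
(7,4): no bracket -> illegal
W mobility = 10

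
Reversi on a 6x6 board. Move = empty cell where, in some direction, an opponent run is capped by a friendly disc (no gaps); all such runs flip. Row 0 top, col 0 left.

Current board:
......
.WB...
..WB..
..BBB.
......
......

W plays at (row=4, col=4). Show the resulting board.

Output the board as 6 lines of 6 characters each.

Answer: ......
.WB...
..WB..
..BWB.
....W.
......

Derivation:
Place W at (4,4); scan 8 dirs for brackets.
Dir NW: opp run (3,3) capped by W -> flip
Dir N: opp run (3,4), next='.' -> no flip
Dir NE: first cell '.' (not opp) -> no flip
Dir W: first cell '.' (not opp) -> no flip
Dir E: first cell '.' (not opp) -> no flip
Dir SW: first cell '.' (not opp) -> no flip
Dir S: first cell '.' (not opp) -> no flip
Dir SE: first cell '.' (not opp) -> no flip
All flips: (3,3)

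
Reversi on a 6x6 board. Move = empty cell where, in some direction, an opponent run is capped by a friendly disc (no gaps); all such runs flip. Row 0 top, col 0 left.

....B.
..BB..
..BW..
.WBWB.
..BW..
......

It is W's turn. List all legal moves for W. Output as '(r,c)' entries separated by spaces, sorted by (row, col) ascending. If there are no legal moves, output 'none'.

(0,1): flips 1 -> legal
(0,2): no bracket -> illegal
(0,3): flips 1 -> legal
(0,5): no bracket -> illegal
(1,1): flips 1 -> legal
(1,4): no bracket -> illegal
(1,5): no bracket -> illegal
(2,1): flips 2 -> legal
(2,4): no bracket -> illegal
(2,5): flips 1 -> legal
(3,5): flips 1 -> legal
(4,1): flips 2 -> legal
(4,4): no bracket -> illegal
(4,5): flips 1 -> legal
(5,1): flips 1 -> legal
(5,2): no bracket -> illegal
(5,3): flips 1 -> legal

Answer: (0,1) (0,3) (1,1) (2,1) (2,5) (3,5) (4,1) (4,5) (5,1) (5,3)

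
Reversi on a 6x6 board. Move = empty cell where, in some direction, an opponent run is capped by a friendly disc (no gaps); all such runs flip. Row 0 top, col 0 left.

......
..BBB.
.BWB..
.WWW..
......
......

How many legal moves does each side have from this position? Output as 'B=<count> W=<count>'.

Answer: B=4 W=8

Derivation:
-- B to move --
(1,1): no bracket -> illegal
(2,0): no bracket -> illegal
(2,4): no bracket -> illegal
(3,0): no bracket -> illegal
(3,4): no bracket -> illegal
(4,0): flips 2 -> legal
(4,1): flips 2 -> legal
(4,2): flips 2 -> legal
(4,3): flips 2 -> legal
(4,4): no bracket -> illegal
B mobility = 4
-- W to move --
(0,1): no bracket -> illegal
(0,2): flips 1 -> legal
(0,3): flips 2 -> legal
(0,4): flips 1 -> legal
(0,5): flips 2 -> legal
(1,0): flips 1 -> legal
(1,1): flips 1 -> legal
(1,5): no bracket -> illegal
(2,0): flips 1 -> legal
(2,4): flips 1 -> legal
(2,5): no bracket -> illegal
(3,0): no bracket -> illegal
(3,4): no bracket -> illegal
W mobility = 8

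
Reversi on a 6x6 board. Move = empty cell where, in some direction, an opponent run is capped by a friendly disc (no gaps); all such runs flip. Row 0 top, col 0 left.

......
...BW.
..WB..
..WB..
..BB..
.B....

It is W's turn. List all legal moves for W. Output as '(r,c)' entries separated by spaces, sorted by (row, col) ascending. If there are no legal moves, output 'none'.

Answer: (0,4) (1,2) (2,4) (3,4) (4,4) (5,2) (5,4)

Derivation:
(0,2): no bracket -> illegal
(0,3): no bracket -> illegal
(0,4): flips 1 -> legal
(1,2): flips 1 -> legal
(2,4): flips 1 -> legal
(3,1): no bracket -> illegal
(3,4): flips 1 -> legal
(4,0): no bracket -> illegal
(4,1): no bracket -> illegal
(4,4): flips 1 -> legal
(5,0): no bracket -> illegal
(5,2): flips 1 -> legal
(5,3): no bracket -> illegal
(5,4): flips 1 -> legal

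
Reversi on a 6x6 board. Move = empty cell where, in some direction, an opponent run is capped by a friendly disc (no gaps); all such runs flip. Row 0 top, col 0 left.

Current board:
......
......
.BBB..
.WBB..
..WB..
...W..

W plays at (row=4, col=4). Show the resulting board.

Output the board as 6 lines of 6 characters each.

Answer: ......
......
.BBB..
.WBB..
..WWW.
...W..

Derivation:
Place W at (4,4); scan 8 dirs for brackets.
Dir NW: opp run (3,3) (2,2), next='.' -> no flip
Dir N: first cell '.' (not opp) -> no flip
Dir NE: first cell '.' (not opp) -> no flip
Dir W: opp run (4,3) capped by W -> flip
Dir E: first cell '.' (not opp) -> no flip
Dir SW: first cell 'W' (not opp) -> no flip
Dir S: first cell '.' (not opp) -> no flip
Dir SE: first cell '.' (not opp) -> no flip
All flips: (4,3)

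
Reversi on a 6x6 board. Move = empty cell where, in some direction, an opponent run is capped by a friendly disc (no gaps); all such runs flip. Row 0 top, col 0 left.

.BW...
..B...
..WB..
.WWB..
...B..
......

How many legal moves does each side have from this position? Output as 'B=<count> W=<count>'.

Answer: B=6 W=6

Derivation:
-- B to move --
(0,3): flips 1 -> legal
(1,1): flips 1 -> legal
(1,3): no bracket -> illegal
(2,0): no bracket -> illegal
(2,1): flips 2 -> legal
(3,0): flips 2 -> legal
(4,0): no bracket -> illegal
(4,1): flips 1 -> legal
(4,2): flips 2 -> legal
B mobility = 6
-- W to move --
(0,0): flips 1 -> legal
(0,3): no bracket -> illegal
(1,0): no bracket -> illegal
(1,1): no bracket -> illegal
(1,3): no bracket -> illegal
(1,4): flips 1 -> legal
(2,1): no bracket -> illegal
(2,4): flips 1 -> legal
(3,4): flips 1 -> legal
(4,2): no bracket -> illegal
(4,4): flips 1 -> legal
(5,2): no bracket -> illegal
(5,3): no bracket -> illegal
(5,4): flips 1 -> legal
W mobility = 6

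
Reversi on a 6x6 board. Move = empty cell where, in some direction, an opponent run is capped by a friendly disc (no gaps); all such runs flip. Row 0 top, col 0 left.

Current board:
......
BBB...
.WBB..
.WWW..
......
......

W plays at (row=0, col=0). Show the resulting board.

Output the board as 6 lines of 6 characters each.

Answer: W.....
BWB...
.WWB..
.WWW..
......
......

Derivation:
Place W at (0,0); scan 8 dirs for brackets.
Dir NW: edge -> no flip
Dir N: edge -> no flip
Dir NE: edge -> no flip
Dir W: edge -> no flip
Dir E: first cell '.' (not opp) -> no flip
Dir SW: edge -> no flip
Dir S: opp run (1,0), next='.' -> no flip
Dir SE: opp run (1,1) (2,2) capped by W -> flip
All flips: (1,1) (2,2)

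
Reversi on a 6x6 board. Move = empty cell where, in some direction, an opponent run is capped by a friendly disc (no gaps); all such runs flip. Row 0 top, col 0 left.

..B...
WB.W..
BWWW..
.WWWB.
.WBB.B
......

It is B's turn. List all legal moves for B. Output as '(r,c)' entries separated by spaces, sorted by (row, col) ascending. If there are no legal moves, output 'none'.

(0,0): flips 1 -> legal
(0,1): no bracket -> illegal
(0,3): flips 3 -> legal
(0,4): no bracket -> illegal
(1,2): flips 3 -> legal
(1,4): no bracket -> illegal
(2,4): flips 5 -> legal
(3,0): flips 3 -> legal
(4,0): flips 1 -> legal
(4,4): flips 2 -> legal
(5,0): no bracket -> illegal
(5,1): flips 3 -> legal
(5,2): no bracket -> illegal

Answer: (0,0) (0,3) (1,2) (2,4) (3,0) (4,0) (4,4) (5,1)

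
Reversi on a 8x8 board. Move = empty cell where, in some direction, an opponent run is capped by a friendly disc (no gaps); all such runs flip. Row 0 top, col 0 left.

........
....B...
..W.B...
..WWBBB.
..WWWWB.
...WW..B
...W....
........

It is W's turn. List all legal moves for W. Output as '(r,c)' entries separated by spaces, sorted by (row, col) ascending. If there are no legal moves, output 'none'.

Answer: (0,4) (1,5) (2,3) (2,5) (2,6) (2,7) (3,7) (4,7)

Derivation:
(0,3): no bracket -> illegal
(0,4): flips 3 -> legal
(0,5): no bracket -> illegal
(1,3): no bracket -> illegal
(1,5): flips 1 -> legal
(2,3): flips 1 -> legal
(2,5): flips 2 -> legal
(2,6): flips 1 -> legal
(2,7): flips 1 -> legal
(3,7): flips 3 -> legal
(4,7): flips 1 -> legal
(5,5): no bracket -> illegal
(5,6): no bracket -> illegal
(6,6): no bracket -> illegal
(6,7): no bracket -> illegal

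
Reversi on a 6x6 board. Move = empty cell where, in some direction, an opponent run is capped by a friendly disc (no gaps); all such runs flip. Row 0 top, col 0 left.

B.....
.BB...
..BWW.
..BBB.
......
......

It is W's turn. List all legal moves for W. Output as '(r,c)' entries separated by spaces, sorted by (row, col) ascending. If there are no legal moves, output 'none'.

Answer: (0,1) (2,1) (4,1) (4,2) (4,3) (4,4) (4,5)

Derivation:
(0,1): flips 1 -> legal
(0,2): no bracket -> illegal
(0,3): no bracket -> illegal
(1,0): no bracket -> illegal
(1,3): no bracket -> illegal
(2,0): no bracket -> illegal
(2,1): flips 1 -> legal
(2,5): no bracket -> illegal
(3,1): no bracket -> illegal
(3,5): no bracket -> illegal
(4,1): flips 1 -> legal
(4,2): flips 1 -> legal
(4,3): flips 1 -> legal
(4,4): flips 1 -> legal
(4,5): flips 1 -> legal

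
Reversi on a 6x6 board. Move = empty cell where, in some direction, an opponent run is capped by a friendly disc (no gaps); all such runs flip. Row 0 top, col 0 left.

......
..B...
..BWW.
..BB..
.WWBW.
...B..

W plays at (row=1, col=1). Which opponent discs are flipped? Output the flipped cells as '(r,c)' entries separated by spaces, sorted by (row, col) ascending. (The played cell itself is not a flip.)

Dir NW: first cell '.' (not opp) -> no flip
Dir N: first cell '.' (not opp) -> no flip
Dir NE: first cell '.' (not opp) -> no flip
Dir W: first cell '.' (not opp) -> no flip
Dir E: opp run (1,2), next='.' -> no flip
Dir SW: first cell '.' (not opp) -> no flip
Dir S: first cell '.' (not opp) -> no flip
Dir SE: opp run (2,2) (3,3) capped by W -> flip

Answer: (2,2) (3,3)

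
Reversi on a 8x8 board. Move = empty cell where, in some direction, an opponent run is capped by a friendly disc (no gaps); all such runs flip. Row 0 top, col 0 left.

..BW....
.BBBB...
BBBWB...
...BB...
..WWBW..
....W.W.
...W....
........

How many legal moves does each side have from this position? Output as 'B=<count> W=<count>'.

-- B to move --
(0,4): flips 1 -> legal
(3,1): no bracket -> illegal
(3,2): flips 1 -> legal
(3,5): no bracket -> illegal
(3,6): no bracket -> illegal
(4,1): flips 2 -> legal
(4,6): flips 1 -> legal
(4,7): no bracket -> illegal
(5,1): flips 1 -> legal
(5,2): flips 1 -> legal
(5,3): flips 1 -> legal
(5,5): no bracket -> illegal
(5,7): no bracket -> illegal
(6,2): no bracket -> illegal
(6,4): flips 1 -> legal
(6,5): no bracket -> illegal
(6,6): no bracket -> illegal
(6,7): flips 2 -> legal
(7,2): no bracket -> illegal
(7,3): no bracket -> illegal
(7,4): no bracket -> illegal
B mobility = 9
-- W to move --
(0,0): no bracket -> illegal
(0,1): flips 2 -> legal
(0,4): flips 4 -> legal
(0,5): flips 1 -> legal
(1,0): no bracket -> illegal
(1,5): flips 2 -> legal
(2,5): flips 3 -> legal
(3,0): flips 2 -> legal
(3,1): no bracket -> illegal
(3,2): no bracket -> illegal
(3,5): no bracket -> illegal
(5,3): no bracket -> illegal
(5,5): no bracket -> illegal
W mobility = 6

Answer: B=9 W=6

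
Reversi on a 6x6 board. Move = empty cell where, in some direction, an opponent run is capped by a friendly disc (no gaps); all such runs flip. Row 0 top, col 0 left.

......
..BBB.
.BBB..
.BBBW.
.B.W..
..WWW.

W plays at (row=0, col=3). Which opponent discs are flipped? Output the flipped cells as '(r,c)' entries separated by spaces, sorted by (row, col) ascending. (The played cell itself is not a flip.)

Answer: (1,3) (2,3) (3,3)

Derivation:
Dir NW: edge -> no flip
Dir N: edge -> no flip
Dir NE: edge -> no flip
Dir W: first cell '.' (not opp) -> no flip
Dir E: first cell '.' (not opp) -> no flip
Dir SW: opp run (1,2) (2,1), next='.' -> no flip
Dir S: opp run (1,3) (2,3) (3,3) capped by W -> flip
Dir SE: opp run (1,4), next='.' -> no flip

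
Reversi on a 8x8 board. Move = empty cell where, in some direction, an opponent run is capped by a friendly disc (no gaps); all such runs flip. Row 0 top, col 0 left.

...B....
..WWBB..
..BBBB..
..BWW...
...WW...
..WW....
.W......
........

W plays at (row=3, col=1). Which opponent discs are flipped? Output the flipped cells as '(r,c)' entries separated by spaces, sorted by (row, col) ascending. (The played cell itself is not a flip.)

Dir NW: first cell '.' (not opp) -> no flip
Dir N: first cell '.' (not opp) -> no flip
Dir NE: opp run (2,2) capped by W -> flip
Dir W: first cell '.' (not opp) -> no flip
Dir E: opp run (3,2) capped by W -> flip
Dir SW: first cell '.' (not opp) -> no flip
Dir S: first cell '.' (not opp) -> no flip
Dir SE: first cell '.' (not opp) -> no flip

Answer: (2,2) (3,2)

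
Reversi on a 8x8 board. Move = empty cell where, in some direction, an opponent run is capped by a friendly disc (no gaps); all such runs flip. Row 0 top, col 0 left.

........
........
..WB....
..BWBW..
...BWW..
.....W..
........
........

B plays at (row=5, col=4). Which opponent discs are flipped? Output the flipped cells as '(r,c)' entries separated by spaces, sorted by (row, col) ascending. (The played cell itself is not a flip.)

Answer: (4,4)

Derivation:
Dir NW: first cell 'B' (not opp) -> no flip
Dir N: opp run (4,4) capped by B -> flip
Dir NE: opp run (4,5), next='.' -> no flip
Dir W: first cell '.' (not opp) -> no flip
Dir E: opp run (5,5), next='.' -> no flip
Dir SW: first cell '.' (not opp) -> no flip
Dir S: first cell '.' (not opp) -> no flip
Dir SE: first cell '.' (not opp) -> no flip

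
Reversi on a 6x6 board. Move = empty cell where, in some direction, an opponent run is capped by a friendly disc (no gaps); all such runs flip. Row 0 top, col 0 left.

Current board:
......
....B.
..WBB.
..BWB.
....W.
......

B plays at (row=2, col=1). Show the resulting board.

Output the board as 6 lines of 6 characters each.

Answer: ......
....B.
.BBBB.
..BWB.
....W.
......

Derivation:
Place B at (2,1); scan 8 dirs for brackets.
Dir NW: first cell '.' (not opp) -> no flip
Dir N: first cell '.' (not opp) -> no flip
Dir NE: first cell '.' (not opp) -> no flip
Dir W: first cell '.' (not opp) -> no flip
Dir E: opp run (2,2) capped by B -> flip
Dir SW: first cell '.' (not opp) -> no flip
Dir S: first cell '.' (not opp) -> no flip
Dir SE: first cell 'B' (not opp) -> no flip
All flips: (2,2)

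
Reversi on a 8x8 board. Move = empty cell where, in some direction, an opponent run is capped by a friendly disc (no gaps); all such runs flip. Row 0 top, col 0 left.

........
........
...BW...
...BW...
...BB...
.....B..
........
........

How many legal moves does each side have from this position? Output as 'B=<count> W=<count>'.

-- B to move --
(1,3): no bracket -> illegal
(1,4): flips 2 -> legal
(1,5): flips 1 -> legal
(2,5): flips 2 -> legal
(3,5): flips 1 -> legal
(4,5): flips 1 -> legal
B mobility = 5
-- W to move --
(1,2): flips 1 -> legal
(1,3): no bracket -> illegal
(1,4): no bracket -> illegal
(2,2): flips 1 -> legal
(3,2): flips 1 -> legal
(3,5): no bracket -> illegal
(4,2): flips 1 -> legal
(4,5): no bracket -> illegal
(4,6): no bracket -> illegal
(5,2): flips 1 -> legal
(5,3): no bracket -> illegal
(5,4): flips 1 -> legal
(5,6): no bracket -> illegal
(6,4): no bracket -> illegal
(6,5): no bracket -> illegal
(6,6): no bracket -> illegal
W mobility = 6

Answer: B=5 W=6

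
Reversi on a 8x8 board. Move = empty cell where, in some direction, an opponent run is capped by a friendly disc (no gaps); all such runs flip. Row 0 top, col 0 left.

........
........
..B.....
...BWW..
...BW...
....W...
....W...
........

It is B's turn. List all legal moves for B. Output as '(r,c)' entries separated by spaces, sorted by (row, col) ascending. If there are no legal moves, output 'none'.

(2,3): no bracket -> illegal
(2,4): no bracket -> illegal
(2,5): flips 1 -> legal
(2,6): no bracket -> illegal
(3,6): flips 2 -> legal
(4,5): flips 1 -> legal
(4,6): no bracket -> illegal
(5,3): no bracket -> illegal
(5,5): flips 1 -> legal
(6,3): no bracket -> illegal
(6,5): flips 1 -> legal
(7,3): no bracket -> illegal
(7,4): no bracket -> illegal
(7,5): no bracket -> illegal

Answer: (2,5) (3,6) (4,5) (5,5) (6,5)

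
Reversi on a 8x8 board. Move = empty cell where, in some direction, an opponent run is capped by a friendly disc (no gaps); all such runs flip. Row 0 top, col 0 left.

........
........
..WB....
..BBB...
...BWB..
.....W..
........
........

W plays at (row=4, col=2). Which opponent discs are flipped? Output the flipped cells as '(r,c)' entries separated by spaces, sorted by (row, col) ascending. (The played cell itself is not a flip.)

Dir NW: first cell '.' (not opp) -> no flip
Dir N: opp run (3,2) capped by W -> flip
Dir NE: opp run (3,3), next='.' -> no flip
Dir W: first cell '.' (not opp) -> no flip
Dir E: opp run (4,3) capped by W -> flip
Dir SW: first cell '.' (not opp) -> no flip
Dir S: first cell '.' (not opp) -> no flip
Dir SE: first cell '.' (not opp) -> no flip

Answer: (3,2) (4,3)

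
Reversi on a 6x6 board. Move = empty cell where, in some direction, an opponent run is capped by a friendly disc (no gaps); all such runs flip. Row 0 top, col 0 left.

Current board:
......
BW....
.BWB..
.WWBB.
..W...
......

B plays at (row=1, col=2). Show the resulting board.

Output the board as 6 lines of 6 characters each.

Answer: ......
BBB...
.BWB..
.WWBB.
..W...
......

Derivation:
Place B at (1,2); scan 8 dirs for brackets.
Dir NW: first cell '.' (not opp) -> no flip
Dir N: first cell '.' (not opp) -> no flip
Dir NE: first cell '.' (not opp) -> no flip
Dir W: opp run (1,1) capped by B -> flip
Dir E: first cell '.' (not opp) -> no flip
Dir SW: first cell 'B' (not opp) -> no flip
Dir S: opp run (2,2) (3,2) (4,2), next='.' -> no flip
Dir SE: first cell 'B' (not opp) -> no flip
All flips: (1,1)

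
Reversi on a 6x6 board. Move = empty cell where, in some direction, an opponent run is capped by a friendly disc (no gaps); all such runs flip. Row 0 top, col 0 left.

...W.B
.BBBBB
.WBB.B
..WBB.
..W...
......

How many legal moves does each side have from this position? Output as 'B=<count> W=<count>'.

Answer: B=6 W=5

Derivation:
-- B to move --
(0,2): no bracket -> illegal
(0,4): no bracket -> illegal
(1,0): no bracket -> illegal
(2,0): flips 1 -> legal
(3,0): flips 1 -> legal
(3,1): flips 2 -> legal
(4,1): flips 1 -> legal
(4,3): no bracket -> illegal
(5,1): flips 1 -> legal
(5,2): flips 2 -> legal
(5,3): no bracket -> illegal
B mobility = 6
-- W to move --
(0,0): no bracket -> illegal
(0,1): flips 1 -> legal
(0,2): flips 2 -> legal
(0,4): no bracket -> illegal
(1,0): no bracket -> illegal
(2,0): no bracket -> illegal
(2,4): flips 3 -> legal
(3,1): no bracket -> illegal
(3,5): flips 2 -> legal
(4,3): flips 3 -> legal
(4,4): no bracket -> illegal
(4,5): no bracket -> illegal
W mobility = 5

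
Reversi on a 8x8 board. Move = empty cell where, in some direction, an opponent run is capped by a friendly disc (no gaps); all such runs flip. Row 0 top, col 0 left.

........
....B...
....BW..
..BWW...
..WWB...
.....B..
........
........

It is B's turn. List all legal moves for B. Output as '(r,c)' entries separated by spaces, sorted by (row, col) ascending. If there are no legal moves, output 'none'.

Answer: (2,2) (2,6) (3,5) (3,6) (4,1) (5,1) (5,2) (5,4)

Derivation:
(1,5): no bracket -> illegal
(1,6): no bracket -> illegal
(2,2): flips 1 -> legal
(2,3): no bracket -> illegal
(2,6): flips 1 -> legal
(3,1): no bracket -> illegal
(3,5): flips 2 -> legal
(3,6): flips 1 -> legal
(4,1): flips 2 -> legal
(4,5): no bracket -> illegal
(5,1): flips 2 -> legal
(5,2): flips 1 -> legal
(5,3): no bracket -> illegal
(5,4): flips 1 -> legal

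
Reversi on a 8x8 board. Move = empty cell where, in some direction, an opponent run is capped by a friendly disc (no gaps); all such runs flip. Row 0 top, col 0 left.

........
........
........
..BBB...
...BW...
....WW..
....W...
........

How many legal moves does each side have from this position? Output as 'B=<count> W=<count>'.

-- B to move --
(3,5): no bracket -> illegal
(4,5): flips 1 -> legal
(4,6): no bracket -> illegal
(5,3): no bracket -> illegal
(5,6): no bracket -> illegal
(6,3): no bracket -> illegal
(6,5): flips 1 -> legal
(6,6): flips 2 -> legal
(7,3): no bracket -> illegal
(7,4): flips 3 -> legal
(7,5): no bracket -> illegal
B mobility = 4
-- W to move --
(2,1): flips 2 -> legal
(2,2): flips 1 -> legal
(2,3): no bracket -> illegal
(2,4): flips 1 -> legal
(2,5): no bracket -> illegal
(3,1): no bracket -> illegal
(3,5): no bracket -> illegal
(4,1): no bracket -> illegal
(4,2): flips 1 -> legal
(4,5): no bracket -> illegal
(5,2): no bracket -> illegal
(5,3): no bracket -> illegal
W mobility = 4

Answer: B=4 W=4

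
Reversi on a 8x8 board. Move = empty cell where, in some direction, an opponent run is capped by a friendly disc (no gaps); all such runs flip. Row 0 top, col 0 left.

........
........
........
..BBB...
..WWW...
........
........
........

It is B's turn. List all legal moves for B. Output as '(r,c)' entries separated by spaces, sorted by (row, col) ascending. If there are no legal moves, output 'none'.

Answer: (5,1) (5,2) (5,3) (5,4) (5,5)

Derivation:
(3,1): no bracket -> illegal
(3,5): no bracket -> illegal
(4,1): no bracket -> illegal
(4,5): no bracket -> illegal
(5,1): flips 1 -> legal
(5,2): flips 2 -> legal
(5,3): flips 1 -> legal
(5,4): flips 2 -> legal
(5,5): flips 1 -> legal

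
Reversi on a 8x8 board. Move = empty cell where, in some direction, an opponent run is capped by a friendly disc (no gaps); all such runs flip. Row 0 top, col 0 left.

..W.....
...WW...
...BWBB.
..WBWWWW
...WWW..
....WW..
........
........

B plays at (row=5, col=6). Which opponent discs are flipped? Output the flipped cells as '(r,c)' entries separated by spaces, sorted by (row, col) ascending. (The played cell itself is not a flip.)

Dir NW: opp run (4,5) (3,4) capped by B -> flip
Dir N: first cell '.' (not opp) -> no flip
Dir NE: first cell '.' (not opp) -> no flip
Dir W: opp run (5,5) (5,4), next='.' -> no flip
Dir E: first cell '.' (not opp) -> no flip
Dir SW: first cell '.' (not opp) -> no flip
Dir S: first cell '.' (not opp) -> no flip
Dir SE: first cell '.' (not opp) -> no flip

Answer: (3,4) (4,5)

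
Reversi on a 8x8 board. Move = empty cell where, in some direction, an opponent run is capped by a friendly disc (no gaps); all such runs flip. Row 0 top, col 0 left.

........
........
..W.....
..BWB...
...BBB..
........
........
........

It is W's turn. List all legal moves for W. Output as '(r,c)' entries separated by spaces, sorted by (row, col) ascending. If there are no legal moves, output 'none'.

(2,1): no bracket -> illegal
(2,3): no bracket -> illegal
(2,4): no bracket -> illegal
(2,5): no bracket -> illegal
(3,1): flips 1 -> legal
(3,5): flips 1 -> legal
(3,6): no bracket -> illegal
(4,1): no bracket -> illegal
(4,2): flips 1 -> legal
(4,6): no bracket -> illegal
(5,2): no bracket -> illegal
(5,3): flips 1 -> legal
(5,4): no bracket -> illegal
(5,5): flips 1 -> legal
(5,6): no bracket -> illegal

Answer: (3,1) (3,5) (4,2) (5,3) (5,5)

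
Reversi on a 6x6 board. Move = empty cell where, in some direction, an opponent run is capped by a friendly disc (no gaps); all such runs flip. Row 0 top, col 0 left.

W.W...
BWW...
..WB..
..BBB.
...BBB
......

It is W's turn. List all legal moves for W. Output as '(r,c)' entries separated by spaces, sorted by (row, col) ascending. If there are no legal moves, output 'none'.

(0,1): no bracket -> illegal
(1,3): no bracket -> illegal
(1,4): no bracket -> illegal
(2,0): flips 1 -> legal
(2,1): no bracket -> illegal
(2,4): flips 1 -> legal
(2,5): no bracket -> illegal
(3,1): no bracket -> illegal
(3,5): no bracket -> illegal
(4,1): no bracket -> illegal
(4,2): flips 1 -> legal
(5,2): no bracket -> illegal
(5,3): no bracket -> illegal
(5,4): no bracket -> illegal
(5,5): flips 2 -> legal

Answer: (2,0) (2,4) (4,2) (5,5)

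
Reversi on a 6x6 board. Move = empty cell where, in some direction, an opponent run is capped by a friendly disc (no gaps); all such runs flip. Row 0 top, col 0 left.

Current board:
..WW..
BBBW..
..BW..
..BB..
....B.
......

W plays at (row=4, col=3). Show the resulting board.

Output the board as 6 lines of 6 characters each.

Place W at (4,3); scan 8 dirs for brackets.
Dir NW: opp run (3,2), next='.' -> no flip
Dir N: opp run (3,3) capped by W -> flip
Dir NE: first cell '.' (not opp) -> no flip
Dir W: first cell '.' (not opp) -> no flip
Dir E: opp run (4,4), next='.' -> no flip
Dir SW: first cell '.' (not opp) -> no flip
Dir S: first cell '.' (not opp) -> no flip
Dir SE: first cell '.' (not opp) -> no flip
All flips: (3,3)

Answer: ..WW..
BBBW..
..BW..
..BW..
...WB.
......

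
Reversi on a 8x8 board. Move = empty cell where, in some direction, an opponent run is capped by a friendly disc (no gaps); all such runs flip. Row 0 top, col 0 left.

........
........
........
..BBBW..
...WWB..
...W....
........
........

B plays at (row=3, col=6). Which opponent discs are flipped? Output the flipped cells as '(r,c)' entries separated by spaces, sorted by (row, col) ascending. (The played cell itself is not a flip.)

Dir NW: first cell '.' (not opp) -> no flip
Dir N: first cell '.' (not opp) -> no flip
Dir NE: first cell '.' (not opp) -> no flip
Dir W: opp run (3,5) capped by B -> flip
Dir E: first cell '.' (not opp) -> no flip
Dir SW: first cell 'B' (not opp) -> no flip
Dir S: first cell '.' (not opp) -> no flip
Dir SE: first cell '.' (not opp) -> no flip

Answer: (3,5)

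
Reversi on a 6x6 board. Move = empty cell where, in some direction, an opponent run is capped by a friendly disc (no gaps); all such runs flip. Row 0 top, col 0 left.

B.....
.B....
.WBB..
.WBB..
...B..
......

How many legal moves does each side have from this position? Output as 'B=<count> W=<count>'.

-- B to move --
(1,0): flips 1 -> legal
(1,2): no bracket -> illegal
(2,0): flips 1 -> legal
(3,0): flips 1 -> legal
(4,0): flips 1 -> legal
(4,1): flips 2 -> legal
(4,2): no bracket -> illegal
B mobility = 5
-- W to move --
(0,1): flips 1 -> legal
(0,2): no bracket -> illegal
(1,0): no bracket -> illegal
(1,2): no bracket -> illegal
(1,3): flips 1 -> legal
(1,4): no bracket -> illegal
(2,0): no bracket -> illegal
(2,4): flips 2 -> legal
(3,4): flips 2 -> legal
(4,1): no bracket -> illegal
(4,2): no bracket -> illegal
(4,4): no bracket -> illegal
(5,2): no bracket -> illegal
(5,3): no bracket -> illegal
(5,4): flips 2 -> legal
W mobility = 5

Answer: B=5 W=5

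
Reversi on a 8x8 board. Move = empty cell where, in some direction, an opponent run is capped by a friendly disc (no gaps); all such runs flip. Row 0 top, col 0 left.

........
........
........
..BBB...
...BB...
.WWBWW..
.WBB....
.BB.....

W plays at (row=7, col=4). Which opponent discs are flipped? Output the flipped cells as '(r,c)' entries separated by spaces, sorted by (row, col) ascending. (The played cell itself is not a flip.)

Answer: (6,3)

Derivation:
Dir NW: opp run (6,3) capped by W -> flip
Dir N: first cell '.' (not opp) -> no flip
Dir NE: first cell '.' (not opp) -> no flip
Dir W: first cell '.' (not opp) -> no flip
Dir E: first cell '.' (not opp) -> no flip
Dir SW: edge -> no flip
Dir S: edge -> no flip
Dir SE: edge -> no flip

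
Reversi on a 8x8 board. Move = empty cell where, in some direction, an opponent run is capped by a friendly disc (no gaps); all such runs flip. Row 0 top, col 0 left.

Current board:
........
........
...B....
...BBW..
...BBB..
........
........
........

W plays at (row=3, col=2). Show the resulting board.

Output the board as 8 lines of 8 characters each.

Place W at (3,2); scan 8 dirs for brackets.
Dir NW: first cell '.' (not opp) -> no flip
Dir N: first cell '.' (not opp) -> no flip
Dir NE: opp run (2,3), next='.' -> no flip
Dir W: first cell '.' (not opp) -> no flip
Dir E: opp run (3,3) (3,4) capped by W -> flip
Dir SW: first cell '.' (not opp) -> no flip
Dir S: first cell '.' (not opp) -> no flip
Dir SE: opp run (4,3), next='.' -> no flip
All flips: (3,3) (3,4)

Answer: ........
........
...B....
..WWWW..
...BBB..
........
........
........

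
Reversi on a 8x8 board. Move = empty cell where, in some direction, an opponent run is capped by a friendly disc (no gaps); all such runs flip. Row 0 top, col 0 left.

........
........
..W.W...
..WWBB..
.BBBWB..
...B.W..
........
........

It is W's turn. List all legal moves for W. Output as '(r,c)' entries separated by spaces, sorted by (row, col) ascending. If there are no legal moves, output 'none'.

Answer: (2,5) (2,6) (3,6) (4,0) (4,6) (5,0) (5,1) (5,2) (5,4) (6,2) (6,3)

Derivation:
(2,3): no bracket -> illegal
(2,5): flips 2 -> legal
(2,6): flips 1 -> legal
(3,0): no bracket -> illegal
(3,1): no bracket -> illegal
(3,6): flips 2 -> legal
(4,0): flips 3 -> legal
(4,6): flips 2 -> legal
(5,0): flips 1 -> legal
(5,1): flips 1 -> legal
(5,2): flips 1 -> legal
(5,4): flips 1 -> legal
(5,6): no bracket -> illegal
(6,2): flips 1 -> legal
(6,3): flips 2 -> legal
(6,4): no bracket -> illegal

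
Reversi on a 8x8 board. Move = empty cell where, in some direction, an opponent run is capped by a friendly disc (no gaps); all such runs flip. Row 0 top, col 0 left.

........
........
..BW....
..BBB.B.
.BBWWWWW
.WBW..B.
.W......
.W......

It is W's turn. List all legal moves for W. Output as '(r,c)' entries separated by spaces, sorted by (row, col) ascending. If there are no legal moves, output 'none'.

Answer: (1,1) (2,1) (2,4) (2,5) (2,6) (2,7) (3,1) (4,0) (5,0) (6,5) (6,6) (6,7)

Derivation:
(1,1): flips 2 -> legal
(1,2): no bracket -> illegal
(1,3): no bracket -> illegal
(2,1): flips 2 -> legal
(2,4): flips 3 -> legal
(2,5): flips 2 -> legal
(2,6): flips 1 -> legal
(2,7): flips 1 -> legal
(3,0): no bracket -> illegal
(3,1): flips 2 -> legal
(3,5): no bracket -> illegal
(3,7): no bracket -> illegal
(4,0): flips 2 -> legal
(5,0): flips 2 -> legal
(5,5): no bracket -> illegal
(5,7): no bracket -> illegal
(6,2): no bracket -> illegal
(6,3): no bracket -> illegal
(6,5): flips 1 -> legal
(6,6): flips 1 -> legal
(6,7): flips 1 -> legal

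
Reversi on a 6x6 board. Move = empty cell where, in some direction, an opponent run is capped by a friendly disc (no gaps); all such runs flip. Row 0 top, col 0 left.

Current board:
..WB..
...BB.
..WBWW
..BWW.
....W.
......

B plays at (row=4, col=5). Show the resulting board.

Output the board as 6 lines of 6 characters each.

Answer: ..WB..
...BB.
..WBWW
..BWB.
....WB
......

Derivation:
Place B at (4,5); scan 8 dirs for brackets.
Dir NW: opp run (3,4) capped by B -> flip
Dir N: first cell '.' (not opp) -> no flip
Dir NE: edge -> no flip
Dir W: opp run (4,4), next='.' -> no flip
Dir E: edge -> no flip
Dir SW: first cell '.' (not opp) -> no flip
Dir S: first cell '.' (not opp) -> no flip
Dir SE: edge -> no flip
All flips: (3,4)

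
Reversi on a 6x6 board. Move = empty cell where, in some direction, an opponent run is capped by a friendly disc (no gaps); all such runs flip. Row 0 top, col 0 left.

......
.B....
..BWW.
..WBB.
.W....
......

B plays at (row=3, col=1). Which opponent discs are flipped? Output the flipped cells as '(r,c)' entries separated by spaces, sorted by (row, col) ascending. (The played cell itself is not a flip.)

Dir NW: first cell '.' (not opp) -> no flip
Dir N: first cell '.' (not opp) -> no flip
Dir NE: first cell 'B' (not opp) -> no flip
Dir W: first cell '.' (not opp) -> no flip
Dir E: opp run (3,2) capped by B -> flip
Dir SW: first cell '.' (not opp) -> no flip
Dir S: opp run (4,1), next='.' -> no flip
Dir SE: first cell '.' (not opp) -> no flip

Answer: (3,2)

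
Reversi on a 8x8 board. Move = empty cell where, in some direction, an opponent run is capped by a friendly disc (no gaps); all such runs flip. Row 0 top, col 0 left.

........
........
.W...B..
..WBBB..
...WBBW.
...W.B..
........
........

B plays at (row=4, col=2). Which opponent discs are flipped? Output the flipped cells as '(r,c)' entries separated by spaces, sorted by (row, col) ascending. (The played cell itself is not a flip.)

Dir NW: first cell '.' (not opp) -> no flip
Dir N: opp run (3,2), next='.' -> no flip
Dir NE: first cell 'B' (not opp) -> no flip
Dir W: first cell '.' (not opp) -> no flip
Dir E: opp run (4,3) capped by B -> flip
Dir SW: first cell '.' (not opp) -> no flip
Dir S: first cell '.' (not opp) -> no flip
Dir SE: opp run (5,3), next='.' -> no flip

Answer: (4,3)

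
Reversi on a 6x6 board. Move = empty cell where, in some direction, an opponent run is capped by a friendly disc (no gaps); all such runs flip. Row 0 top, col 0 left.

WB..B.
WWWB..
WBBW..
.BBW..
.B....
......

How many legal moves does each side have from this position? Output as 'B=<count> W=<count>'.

Answer: B=7 W=8

Derivation:
-- B to move --
(0,2): flips 1 -> legal
(0,3): flips 1 -> legal
(1,4): flips 1 -> legal
(2,4): flips 1 -> legal
(3,0): no bracket -> illegal
(3,4): flips 3 -> legal
(4,2): no bracket -> illegal
(4,3): flips 2 -> legal
(4,4): flips 1 -> legal
B mobility = 7
-- W to move --
(0,2): flips 1 -> legal
(0,3): flips 1 -> legal
(0,5): no bracket -> illegal
(1,4): flips 1 -> legal
(1,5): no bracket -> illegal
(2,4): no bracket -> illegal
(3,0): flips 3 -> legal
(4,0): no bracket -> illegal
(4,2): flips 3 -> legal
(4,3): flips 2 -> legal
(5,0): flips 2 -> legal
(5,1): flips 3 -> legal
(5,2): no bracket -> illegal
W mobility = 8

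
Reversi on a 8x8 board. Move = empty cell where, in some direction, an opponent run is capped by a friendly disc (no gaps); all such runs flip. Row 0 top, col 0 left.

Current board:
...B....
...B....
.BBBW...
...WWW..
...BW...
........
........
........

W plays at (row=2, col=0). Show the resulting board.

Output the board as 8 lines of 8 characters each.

Answer: ...B....
...B....
WWWWW...
...WWW..
...BW...
........
........
........

Derivation:
Place W at (2,0); scan 8 dirs for brackets.
Dir NW: edge -> no flip
Dir N: first cell '.' (not opp) -> no flip
Dir NE: first cell '.' (not opp) -> no flip
Dir W: edge -> no flip
Dir E: opp run (2,1) (2,2) (2,3) capped by W -> flip
Dir SW: edge -> no flip
Dir S: first cell '.' (not opp) -> no flip
Dir SE: first cell '.' (not opp) -> no flip
All flips: (2,1) (2,2) (2,3)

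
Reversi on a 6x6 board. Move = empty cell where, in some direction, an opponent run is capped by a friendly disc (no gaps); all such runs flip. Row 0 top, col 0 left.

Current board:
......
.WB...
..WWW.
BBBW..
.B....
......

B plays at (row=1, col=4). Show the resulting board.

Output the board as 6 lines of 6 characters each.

Place B at (1,4); scan 8 dirs for brackets.
Dir NW: first cell '.' (not opp) -> no flip
Dir N: first cell '.' (not opp) -> no flip
Dir NE: first cell '.' (not opp) -> no flip
Dir W: first cell '.' (not opp) -> no flip
Dir E: first cell '.' (not opp) -> no flip
Dir SW: opp run (2,3) capped by B -> flip
Dir S: opp run (2,4), next='.' -> no flip
Dir SE: first cell '.' (not opp) -> no flip
All flips: (2,3)

Answer: ......
.WB.B.
..WBW.
BBBW..
.B....
......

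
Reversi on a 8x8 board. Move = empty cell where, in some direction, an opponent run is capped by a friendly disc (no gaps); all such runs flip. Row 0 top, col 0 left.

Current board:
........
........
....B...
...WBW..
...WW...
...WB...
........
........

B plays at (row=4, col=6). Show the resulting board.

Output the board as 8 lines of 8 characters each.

Answer: ........
........
....B...
...WBB..
...WW.B.
...WB...
........
........

Derivation:
Place B at (4,6); scan 8 dirs for brackets.
Dir NW: opp run (3,5) capped by B -> flip
Dir N: first cell '.' (not opp) -> no flip
Dir NE: first cell '.' (not opp) -> no flip
Dir W: first cell '.' (not opp) -> no flip
Dir E: first cell '.' (not opp) -> no flip
Dir SW: first cell '.' (not opp) -> no flip
Dir S: first cell '.' (not opp) -> no flip
Dir SE: first cell '.' (not opp) -> no flip
All flips: (3,5)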